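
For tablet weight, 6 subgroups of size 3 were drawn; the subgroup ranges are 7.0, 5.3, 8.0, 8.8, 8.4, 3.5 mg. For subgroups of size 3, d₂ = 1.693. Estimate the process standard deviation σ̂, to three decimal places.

R̄ = (7.0 + 5.3 + 8.0 + 8.8 + 8.4 + 3.5) / 6 = 6.8333
σ̂ = R̄ / d₂ = 6.8333 / 1.693 = 4.0362

4.036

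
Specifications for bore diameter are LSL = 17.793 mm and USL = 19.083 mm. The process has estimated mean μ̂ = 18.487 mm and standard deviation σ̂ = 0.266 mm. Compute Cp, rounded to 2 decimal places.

Cp = (USL − LSL) / (6σ̂) = (19.083 − 17.793) / (6 × 0.266) = 1.2900 / 1.5960 = 0.8083

0.81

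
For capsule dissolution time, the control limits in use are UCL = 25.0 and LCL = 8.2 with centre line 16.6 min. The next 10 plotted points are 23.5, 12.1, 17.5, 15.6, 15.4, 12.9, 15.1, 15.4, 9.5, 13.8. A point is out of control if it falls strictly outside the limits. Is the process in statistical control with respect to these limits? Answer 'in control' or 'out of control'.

in control

All 10 points lie within [8.2, 25.0].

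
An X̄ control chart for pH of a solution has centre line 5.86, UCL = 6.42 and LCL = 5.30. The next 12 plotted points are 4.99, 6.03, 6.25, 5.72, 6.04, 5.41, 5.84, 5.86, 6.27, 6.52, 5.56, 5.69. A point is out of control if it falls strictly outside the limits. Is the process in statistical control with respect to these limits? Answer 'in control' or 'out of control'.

out of control

Compare each point to [5.30, 6.42]: sample 1 = 4.99 < LCL; sample 10 = 6.52 > UCL.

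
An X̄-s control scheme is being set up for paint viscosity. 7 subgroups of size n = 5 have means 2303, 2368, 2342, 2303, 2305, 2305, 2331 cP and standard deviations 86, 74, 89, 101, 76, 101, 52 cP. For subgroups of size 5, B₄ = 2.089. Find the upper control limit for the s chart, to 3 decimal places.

s̄ = (86 + 74 + 89 + 101 + 76 + 101 + 52) / 7 = 82.7143
UCL_s = B₄·s̄ = 2.089 × 82.7143 = 172.7901

172.790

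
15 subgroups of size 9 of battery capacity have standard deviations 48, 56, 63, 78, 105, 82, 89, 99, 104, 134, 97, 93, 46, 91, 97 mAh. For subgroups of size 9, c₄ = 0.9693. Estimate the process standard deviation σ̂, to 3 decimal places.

s̄ = (48 + 56 + 63 + 78 + 105 + 82 + 89 + 99 + 104 + 134 + 97 + 93 + 46 + 91 + 97) / 15 = 85.4667
σ̂ = s̄ / c₄ = 85.4667 / 0.9693 = 88.1736

88.174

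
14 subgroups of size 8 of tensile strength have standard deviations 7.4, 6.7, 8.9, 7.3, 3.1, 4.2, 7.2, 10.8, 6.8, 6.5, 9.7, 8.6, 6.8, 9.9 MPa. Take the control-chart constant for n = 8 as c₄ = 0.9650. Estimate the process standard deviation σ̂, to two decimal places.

7.69

s̄ = (7.4 + 6.7 + 8.9 + 7.3 + 3.1 + 4.2 + 7.2 + 10.8 + 6.8 + 6.5 + 9.7 + 8.6 + 6.8 + 9.9) / 14 = 7.4214
σ̂ = s̄ / c₄ = 7.4214 / 0.9650 = 7.6906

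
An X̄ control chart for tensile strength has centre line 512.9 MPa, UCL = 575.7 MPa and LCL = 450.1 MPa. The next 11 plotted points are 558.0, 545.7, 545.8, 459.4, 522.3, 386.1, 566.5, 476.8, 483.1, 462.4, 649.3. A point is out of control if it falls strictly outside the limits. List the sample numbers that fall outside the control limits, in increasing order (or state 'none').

6, 11

Compare each point to [450.1, 575.7]: sample 6 = 386.1 < LCL; sample 11 = 649.3 > UCL.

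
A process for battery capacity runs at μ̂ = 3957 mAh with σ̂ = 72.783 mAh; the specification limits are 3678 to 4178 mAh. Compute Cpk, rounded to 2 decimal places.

1.01

Cpu = (USL − μ̂) / (3σ̂) = (4178 − 3957) / (3 × 72.783) = 1.0121; Cpl = (μ̂ − LSL) / (3σ̂) = (3957 − 3678) / (3 × 72.783) = 1.2778; Cpk = min(Cpu, Cpl) = 1.0121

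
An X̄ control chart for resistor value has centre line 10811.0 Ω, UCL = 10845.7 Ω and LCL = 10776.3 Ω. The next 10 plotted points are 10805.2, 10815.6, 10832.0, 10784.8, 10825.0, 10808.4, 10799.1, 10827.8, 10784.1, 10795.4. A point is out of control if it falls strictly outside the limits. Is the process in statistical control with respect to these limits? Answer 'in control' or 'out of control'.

All 10 points lie within [10776.3, 10845.7].

in control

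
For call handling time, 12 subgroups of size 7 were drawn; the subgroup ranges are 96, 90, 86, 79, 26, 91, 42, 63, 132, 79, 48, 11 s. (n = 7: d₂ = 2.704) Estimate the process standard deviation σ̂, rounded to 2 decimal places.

25.98

R̄ = (96 + 90 + 86 + 79 + 26 + 91 + 42 + 63 + 132 + 79 + 48 + 11) / 12 = 70.2500
σ̂ = R̄ / d₂ = 70.2500 / 2.704 = 25.9800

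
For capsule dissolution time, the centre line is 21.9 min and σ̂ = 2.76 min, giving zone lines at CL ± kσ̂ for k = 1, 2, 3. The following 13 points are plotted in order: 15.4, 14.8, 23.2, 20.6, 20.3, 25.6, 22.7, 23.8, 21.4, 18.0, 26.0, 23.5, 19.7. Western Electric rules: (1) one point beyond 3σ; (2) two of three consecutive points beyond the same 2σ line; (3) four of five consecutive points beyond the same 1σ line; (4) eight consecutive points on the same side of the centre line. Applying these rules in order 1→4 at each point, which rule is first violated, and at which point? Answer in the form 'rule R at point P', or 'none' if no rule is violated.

rule 2 at point 2

Zone of each point (C = within 1σ̂, B = 1σ̂–2σ̂, A = 2σ̂–3σ̂, * = beyond 3σ̂; sign = side of CL): 1:-A, 2:-A, 3:+C, 4:-C, 5:-C, 6:+B, 7:+C, 8:+C, 9:-C, 10:-B, 11:+B, 12:+C, 13:-C
Rule 2 (two of three consecutive points beyond the same 2σ limit) is satisfied at point 2.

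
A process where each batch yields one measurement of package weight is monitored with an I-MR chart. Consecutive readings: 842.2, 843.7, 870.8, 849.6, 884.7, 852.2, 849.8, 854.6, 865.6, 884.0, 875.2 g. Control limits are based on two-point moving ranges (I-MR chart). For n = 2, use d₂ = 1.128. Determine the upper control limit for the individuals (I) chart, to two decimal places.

904.43

X̄ = (842.2 + 843.7 + 870.8 + 849.6 + 884.7 + 852.2 + 849.8 + 854.6 + 865.6 + 884.0 + 875.2) / 11 = 861.1273
Moving ranges: 1.5, 27.1, 21.2, 35.1, 32.5, 2.4, 4.8, 11.0, 18.4, 8.8; M̄R̄ = 162.8000 / 10 = 16.2800
UCL = X̄ + 3·M̄R̄/d₂ = 861.1273 + 3 × 16.2800 / 1.128 = 904.4251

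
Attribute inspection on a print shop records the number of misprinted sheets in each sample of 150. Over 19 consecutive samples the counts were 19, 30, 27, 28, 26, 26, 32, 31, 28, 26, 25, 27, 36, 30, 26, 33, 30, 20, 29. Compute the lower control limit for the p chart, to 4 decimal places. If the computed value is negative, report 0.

0.0904

p̄ = Σdᵢ / (k·n) = 529 / (19 × 150) = 0.18561
LCL = p̄ − 3·√(p̄(1−p̄)/n) = 0.18561 − 3 × 0.03174 = 0.09038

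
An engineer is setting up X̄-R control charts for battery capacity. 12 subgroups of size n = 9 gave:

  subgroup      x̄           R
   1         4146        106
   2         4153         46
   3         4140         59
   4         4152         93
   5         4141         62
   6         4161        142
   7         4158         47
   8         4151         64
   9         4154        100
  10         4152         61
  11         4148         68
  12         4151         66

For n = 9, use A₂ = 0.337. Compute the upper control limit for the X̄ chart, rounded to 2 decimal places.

X̄̄ = (4146 + 4153 + 4140 + 4152 + 4141 + 4161 + 4158 + 4151 + 4154 + 4152 + 4148 + 4151) / 12 = 49807.0000 / 12 = 4150.5833
R̄ = (106 + 46 + 59 + 93 + 62 + 142 + 47 + 64 + 100 + 61 + 68 + 66) / 12 = 914.0000 / 12 = 76.1667
UCL = X̄̄ + A₂·R̄ = 4150.5833 + 0.337 × 76.1667 = 4176.2515

4176.25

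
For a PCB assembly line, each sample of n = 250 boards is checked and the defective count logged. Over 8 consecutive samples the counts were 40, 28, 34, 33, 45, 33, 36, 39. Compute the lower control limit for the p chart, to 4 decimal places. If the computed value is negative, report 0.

0.0774

p̄ = Σdᵢ / (k·n) = 288 / (8 × 250) = 0.14400
LCL = p̄ − 3·√(p̄(1−p̄)/n) = 0.14400 − 3 × 0.02220 = 0.07739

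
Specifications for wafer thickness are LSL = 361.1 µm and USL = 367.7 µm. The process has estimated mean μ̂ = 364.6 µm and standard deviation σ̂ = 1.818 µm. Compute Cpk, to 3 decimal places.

Cpu = (USL − μ̂) / (3σ̂) = (367.7 − 364.6) / (3 × 1.818) = 0.5684; Cpl = (μ̂ − LSL) / (3σ̂) = (364.6 − 361.1) / (3 × 1.818) = 0.6417; Cpk = min(Cpu, Cpl) = 0.5684

0.568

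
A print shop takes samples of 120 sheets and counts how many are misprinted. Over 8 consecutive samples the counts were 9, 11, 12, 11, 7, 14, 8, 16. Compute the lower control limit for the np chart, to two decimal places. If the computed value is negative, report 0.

1.52

p̄ = Σdᵢ / (k·n) = 88 / (8 × 120) = 0.09167
LCL = np̄ − 3·√(np̄(1−p̄)) = 11.0000 − 3 × 3.1610 = 1.5171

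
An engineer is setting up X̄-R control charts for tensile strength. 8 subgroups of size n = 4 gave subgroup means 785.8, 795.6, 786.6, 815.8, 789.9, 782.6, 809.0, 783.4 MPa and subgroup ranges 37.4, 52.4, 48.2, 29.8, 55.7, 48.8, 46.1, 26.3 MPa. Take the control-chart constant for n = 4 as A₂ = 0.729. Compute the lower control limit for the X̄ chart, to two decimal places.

762.18

X̄̄ = (785.8 + 795.6 + 786.6 + 815.8 + 789.9 + 782.6 + 809.0 + 783.4) / 8 = 6348.7000 / 8 = 793.5875
R̄ = (37.4 + 52.4 + 48.2 + 29.8 + 55.7 + 48.8 + 46.1 + 26.3) / 8 = 344.7000 / 8 = 43.0875
LCL = X̄̄ − A₂·R̄ = 793.5875 − 0.729 × 43.0875 = 762.1767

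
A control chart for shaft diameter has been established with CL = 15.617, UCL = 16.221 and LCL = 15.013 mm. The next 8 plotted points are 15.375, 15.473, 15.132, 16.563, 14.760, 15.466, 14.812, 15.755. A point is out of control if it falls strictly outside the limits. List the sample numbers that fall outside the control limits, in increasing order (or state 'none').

4, 5, 7

Compare each point to [15.013, 16.221]: sample 4 = 16.563 > UCL; sample 5 = 14.760 < LCL; sample 7 = 14.812 < LCL.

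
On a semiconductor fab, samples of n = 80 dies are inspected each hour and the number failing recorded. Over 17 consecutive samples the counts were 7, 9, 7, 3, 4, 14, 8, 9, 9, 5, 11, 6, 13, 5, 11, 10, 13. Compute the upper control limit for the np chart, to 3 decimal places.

16.727

p̄ = Σdᵢ / (k·n) = 144 / (17 × 80) = 0.10588
UCL = np̄ + 3·√(np̄(1−p̄)) = 8.4706 + 3 × √(8.4706×0.89412) = 8.4706 + 3 × 2.7520 = 16.7267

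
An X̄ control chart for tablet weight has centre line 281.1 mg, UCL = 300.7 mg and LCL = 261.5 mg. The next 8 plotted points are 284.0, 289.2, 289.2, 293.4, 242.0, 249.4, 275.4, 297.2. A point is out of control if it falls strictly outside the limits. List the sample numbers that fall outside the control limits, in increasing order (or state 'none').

Compare each point to [261.5, 300.7]: sample 5 = 242.0 < LCL; sample 6 = 249.4 < LCL.

5, 6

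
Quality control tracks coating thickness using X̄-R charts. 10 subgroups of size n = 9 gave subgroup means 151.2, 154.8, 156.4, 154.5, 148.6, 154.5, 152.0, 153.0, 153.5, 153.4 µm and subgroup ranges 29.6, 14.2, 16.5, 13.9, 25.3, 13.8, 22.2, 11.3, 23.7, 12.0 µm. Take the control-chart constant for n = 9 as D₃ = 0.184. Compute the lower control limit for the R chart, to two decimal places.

3.36

R̄ = (29.6 + 14.2 + 16.5 + 13.9 + 25.3 + 13.8 + 22.2 + 11.3 + 23.7 + 12.0) / 10 = 182.5000 / 10 = 18.2500
LCL_R = D₃·R̄ = 0.184 × 18.2500 = 3.3580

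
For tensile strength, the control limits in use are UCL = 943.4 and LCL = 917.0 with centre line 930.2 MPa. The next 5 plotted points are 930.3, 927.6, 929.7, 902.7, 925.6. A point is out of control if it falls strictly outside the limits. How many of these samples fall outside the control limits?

Compare each point to [917.0, 943.4]: sample 4 = 902.7 < LCL.

1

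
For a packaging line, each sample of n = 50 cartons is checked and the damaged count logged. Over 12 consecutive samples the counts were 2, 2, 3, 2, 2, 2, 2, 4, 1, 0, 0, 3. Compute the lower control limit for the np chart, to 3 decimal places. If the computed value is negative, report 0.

p̄ = Σdᵢ / (k·n) = 23 / (12 × 50) = 0.03833
LCL = np̄ − 3·√(np̄(1−p̄)) = 1.9167 − 3 × 1.3576 = -2.1563 → 0 (negative, so LCL = 0)

0.000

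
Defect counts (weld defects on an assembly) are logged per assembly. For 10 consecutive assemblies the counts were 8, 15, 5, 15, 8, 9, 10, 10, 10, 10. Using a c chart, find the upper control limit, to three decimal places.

19.487

c̄ = (8 + 15 + 5 + 15 + 8 + 9 + 10 + 10 + 10 + 10) / 10 = 100 / 10 = 10.0000
UCL = c̄ + 3√c̄ = 10.0000 + 3 × √10.0000 = 10.0000 + 3 × 3.1623 = 19.4868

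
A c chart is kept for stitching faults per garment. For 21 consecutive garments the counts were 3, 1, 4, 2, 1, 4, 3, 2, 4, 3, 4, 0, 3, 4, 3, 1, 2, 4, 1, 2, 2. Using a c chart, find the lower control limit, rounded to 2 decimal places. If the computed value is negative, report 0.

0.00

c̄ = (3 + 1 + 4 + 2 + 1 + 4 + 3 + 2 + 4 + 3 + 4 + 0 + 3 + 4 + 3 + 1 + 2 + 4 + 1 + 2 + 2) / 21 = 53 / 21 = 2.5238
LCL = c̄ − 3√c̄ = 2.5238 − 3 × 1.5887 = -2.2421 → 0 (cannot be negative)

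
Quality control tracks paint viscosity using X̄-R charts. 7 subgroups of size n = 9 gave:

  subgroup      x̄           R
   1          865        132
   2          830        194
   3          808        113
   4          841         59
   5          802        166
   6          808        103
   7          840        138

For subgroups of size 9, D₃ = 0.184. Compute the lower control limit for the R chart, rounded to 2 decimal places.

23.79

R̄ = (132 + 194 + 113 + 59 + 166 + 103 + 138) / 7 = 905.0000 / 7 = 129.2857
LCL_R = D₃·R̄ = 0.184 × 129.2857 = 23.7886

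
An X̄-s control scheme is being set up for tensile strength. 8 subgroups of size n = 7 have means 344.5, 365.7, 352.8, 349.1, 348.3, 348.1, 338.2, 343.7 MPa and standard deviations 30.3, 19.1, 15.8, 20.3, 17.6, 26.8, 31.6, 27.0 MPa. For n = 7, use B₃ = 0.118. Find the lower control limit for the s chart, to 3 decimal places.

s̄ = (30.3 + 19.1 + 15.8 + 20.3 + 17.6 + 26.8 + 31.6 + 27.0) / 8 = 23.5625
LCL_s = B₃·s̄ = 0.118 × 23.5625 = 2.7804

2.780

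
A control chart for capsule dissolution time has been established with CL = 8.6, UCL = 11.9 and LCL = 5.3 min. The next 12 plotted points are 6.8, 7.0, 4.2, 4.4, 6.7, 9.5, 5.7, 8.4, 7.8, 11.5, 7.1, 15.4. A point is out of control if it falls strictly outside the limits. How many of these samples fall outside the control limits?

Compare each point to [5.3, 11.9]: sample 3 = 4.2 < LCL; sample 4 = 4.4 < LCL; sample 12 = 15.4 > UCL.

3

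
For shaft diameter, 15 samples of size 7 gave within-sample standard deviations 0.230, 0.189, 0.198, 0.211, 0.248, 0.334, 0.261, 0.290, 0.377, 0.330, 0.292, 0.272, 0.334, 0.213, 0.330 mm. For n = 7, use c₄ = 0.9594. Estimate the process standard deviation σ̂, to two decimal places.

0.29

s̄ = (0.230 + 0.189 + 0.198 + 0.211 + 0.248 + 0.334 + 0.261 + 0.290 + 0.377 + 0.330 + 0.292 + 0.272 + 0.334 + 0.213 + 0.330) / 15 = 0.2739
σ̂ = s̄ / c₄ = 0.2739 / 0.9594 = 0.2855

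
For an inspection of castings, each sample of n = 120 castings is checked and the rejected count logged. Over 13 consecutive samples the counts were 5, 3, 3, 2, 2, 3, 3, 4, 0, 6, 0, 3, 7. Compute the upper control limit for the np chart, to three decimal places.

8.411

p̄ = Σdᵢ / (k·n) = 41 / (13 × 120) = 0.02628
UCL = np̄ + 3·√(np̄(1−p̄)) = 3.1538 + 3 × √(3.1538×0.97372) = 3.1538 + 3 × 1.7524 = 8.4111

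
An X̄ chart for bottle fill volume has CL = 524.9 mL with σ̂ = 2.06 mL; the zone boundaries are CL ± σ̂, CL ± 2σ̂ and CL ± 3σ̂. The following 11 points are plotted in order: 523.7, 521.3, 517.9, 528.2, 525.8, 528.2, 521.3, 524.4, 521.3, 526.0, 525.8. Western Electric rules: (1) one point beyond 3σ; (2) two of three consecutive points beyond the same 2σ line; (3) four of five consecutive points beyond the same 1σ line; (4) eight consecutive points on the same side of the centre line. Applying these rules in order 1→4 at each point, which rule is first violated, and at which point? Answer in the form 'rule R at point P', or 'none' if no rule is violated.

Zone of each point (C = within 1σ̂, B = 1σ̂–2σ̂, A = 2σ̂–3σ̂, * = beyond 3σ̂; sign = side of CL): 1:-C, 2:-B, 3:-*, 4:+B, 5:+C, 6:+B, 7:-B, 8:-C, 9:-B, 10:+C, 11:+C
Rule 1 (one point beyond the 3σ limits) is satisfied at point 3.

rule 1 at point 3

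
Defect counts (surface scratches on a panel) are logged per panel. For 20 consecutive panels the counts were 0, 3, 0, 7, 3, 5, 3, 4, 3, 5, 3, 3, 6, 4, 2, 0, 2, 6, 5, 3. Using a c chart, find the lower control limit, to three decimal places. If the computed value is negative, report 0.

c̄ = (0 + 3 + 0 + 7 + 3 + 5 + 3 + 4 + 3 + 5 + 3 + 3 + 6 + 4 + 2 + 0 + 2 + 6 + 5 + 3) / 20 = 67 / 20 = 3.3500
LCL = c̄ − 3√c̄ = 3.3500 − 3 × 1.8303 = -2.1409 → 0 (cannot be negative)

0.000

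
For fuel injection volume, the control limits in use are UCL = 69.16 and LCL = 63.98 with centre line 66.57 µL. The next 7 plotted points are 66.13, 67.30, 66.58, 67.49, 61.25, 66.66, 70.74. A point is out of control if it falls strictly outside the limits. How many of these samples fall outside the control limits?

Compare each point to [63.98, 69.16]: sample 5 = 61.25 < LCL; sample 7 = 70.74 > UCL.

2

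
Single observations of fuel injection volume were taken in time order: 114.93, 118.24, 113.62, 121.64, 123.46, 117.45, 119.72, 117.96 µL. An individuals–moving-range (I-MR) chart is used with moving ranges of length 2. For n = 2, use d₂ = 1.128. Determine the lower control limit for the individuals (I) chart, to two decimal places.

107.81

X̄ = (114.93 + 118.24 + 113.62 + 121.64 + 123.46 + 117.45 + 119.72 + 117.96) / 8 = 118.3775
Moving ranges: 3.31, 4.62, 8.02, 1.82, 6.01, 2.27, 1.76; M̄R̄ = 27.8100 / 7 = 3.9729
LCL = X̄ − 3·M̄R̄/d₂ = 118.3775 − 3 × 3.9729 / 1.128 = 107.8114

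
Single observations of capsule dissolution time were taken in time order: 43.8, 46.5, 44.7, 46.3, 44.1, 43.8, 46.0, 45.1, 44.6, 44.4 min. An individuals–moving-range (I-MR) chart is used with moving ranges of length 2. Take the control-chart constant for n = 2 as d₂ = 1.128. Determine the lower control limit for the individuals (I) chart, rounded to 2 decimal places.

X̄ = (43.8 + 46.5 + 44.7 + 46.3 + 44.1 + 43.8 + 46.0 + 45.1 + 44.6 + 44.4) / 10 = 44.9300
Moving ranges: 2.7, 1.8, 1.6, 2.2, 0.3, 2.2, 0.9, 0.5, 0.2; M̄R̄ = 12.4000 / 9 = 1.3778
LCL = X̄ − 3·M̄R̄/d₂ = 44.9300 − 3 × 1.3778 / 1.128 = 41.2657

41.27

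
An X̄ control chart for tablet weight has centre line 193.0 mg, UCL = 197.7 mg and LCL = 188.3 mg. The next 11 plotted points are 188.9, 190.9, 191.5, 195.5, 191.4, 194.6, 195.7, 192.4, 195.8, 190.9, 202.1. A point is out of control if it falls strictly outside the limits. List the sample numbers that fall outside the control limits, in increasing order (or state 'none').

Compare each point to [188.3, 197.7]: sample 11 = 202.1 > UCL.

11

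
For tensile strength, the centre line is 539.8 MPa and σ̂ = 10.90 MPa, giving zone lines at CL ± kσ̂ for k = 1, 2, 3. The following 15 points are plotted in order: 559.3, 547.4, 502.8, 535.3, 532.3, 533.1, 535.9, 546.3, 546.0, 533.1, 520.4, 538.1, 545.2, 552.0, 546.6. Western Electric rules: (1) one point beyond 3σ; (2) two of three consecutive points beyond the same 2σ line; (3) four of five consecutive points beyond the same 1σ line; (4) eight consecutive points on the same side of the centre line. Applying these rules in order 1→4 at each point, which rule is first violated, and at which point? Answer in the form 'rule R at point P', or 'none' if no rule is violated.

Zone of each point (C = within 1σ̂, B = 1σ̂–2σ̂, A = 2σ̂–3σ̂, * = beyond 3σ̂; sign = side of CL): 1:+B, 2:+C, 3:-*, 4:-C, 5:-C, 6:-C, 7:-C, 8:+C, 9:+C, 10:-C, 11:-B, 12:-C, 13:+C, 14:+B, 15:+C
Rule 1 (one point beyond the 3σ limits) is satisfied at point 3.

rule 1 at point 3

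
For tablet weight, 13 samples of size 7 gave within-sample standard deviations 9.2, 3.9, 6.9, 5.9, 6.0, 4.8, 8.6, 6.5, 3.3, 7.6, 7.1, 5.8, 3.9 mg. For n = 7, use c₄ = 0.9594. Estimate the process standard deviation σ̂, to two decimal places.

s̄ = (9.2 + 3.9 + 6.9 + 5.9 + 6.0 + 4.8 + 8.6 + 6.5 + 3.3 + 7.6 + 7.1 + 5.8 + 3.9) / 13 = 6.1154
σ̂ = s̄ / c₄ = 6.1154 / 0.9594 = 6.3742

6.37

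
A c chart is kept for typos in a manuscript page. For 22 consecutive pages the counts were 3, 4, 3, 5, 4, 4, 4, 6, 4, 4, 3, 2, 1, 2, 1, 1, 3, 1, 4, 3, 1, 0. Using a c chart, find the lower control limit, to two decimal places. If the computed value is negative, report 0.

c̄ = (3 + 4 + 3 + 5 + 4 + 4 + 4 + 6 + 4 + 4 + 3 + 2 + 1 + 2 + 1 + 1 + 3 + 1 + 4 + 3 + 1 + 0) / 22 = 63 / 22 = 2.8636
LCL = c̄ − 3√c̄ = 2.8636 − 3 × 1.6922 = -2.2130 → 0 (cannot be negative)

0.00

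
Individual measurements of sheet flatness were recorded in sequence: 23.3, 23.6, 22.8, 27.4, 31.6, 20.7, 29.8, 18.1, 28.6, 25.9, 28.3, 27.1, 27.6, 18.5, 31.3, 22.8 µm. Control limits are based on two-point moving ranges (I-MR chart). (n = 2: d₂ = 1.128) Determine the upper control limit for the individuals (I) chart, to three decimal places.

41.296

X̄ = (23.3 + 23.6 + 22.8 + 27.4 + 31.6 + 20.7 + 29.8 + 18.1 + 28.6 + 25.9 + 28.3 + 27.1 + 27.6 + 18.5 + 31.3 + 22.8) / 16 = 25.4625
Moving ranges: 0.3, 0.8, 4.6, 4.2, 10.9, 9.1, 11.7, 10.5, 2.7, 2.4, 1.2, 0.5, 9.1, 12.8, 8.5; M̄R̄ = 89.3000 / 15 = 5.9533
UCL = X̄ + 3·M̄R̄/d₂ = 25.4625 + 3 × 5.9533 / 1.128 = 41.2958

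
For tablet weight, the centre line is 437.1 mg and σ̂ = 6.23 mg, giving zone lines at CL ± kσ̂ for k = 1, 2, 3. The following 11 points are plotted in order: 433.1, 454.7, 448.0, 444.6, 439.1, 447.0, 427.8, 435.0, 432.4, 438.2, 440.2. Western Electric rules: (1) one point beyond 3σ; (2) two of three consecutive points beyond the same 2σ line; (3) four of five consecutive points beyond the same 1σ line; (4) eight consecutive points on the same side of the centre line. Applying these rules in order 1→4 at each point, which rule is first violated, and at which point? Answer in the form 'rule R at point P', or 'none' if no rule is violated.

Zone of each point (C = within 1σ̂, B = 1σ̂–2σ̂, A = 2σ̂–3σ̂, * = beyond 3σ̂; sign = side of CL): 1:-C, 2:+A, 3:+B, 4:+B, 5:+C, 6:+B, 7:-B, 8:-C, 9:-C, 10:+C, 11:+C
Rule 3 (four of five consecutive points beyond the same 1σ limit) is satisfied at point 6.

rule 3 at point 6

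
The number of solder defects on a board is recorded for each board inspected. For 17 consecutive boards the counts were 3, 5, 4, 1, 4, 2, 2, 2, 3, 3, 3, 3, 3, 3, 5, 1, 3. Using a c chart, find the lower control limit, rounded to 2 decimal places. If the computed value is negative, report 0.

0.00

c̄ = (3 + 5 + 4 + 1 + 4 + 2 + 2 + 2 + 3 + 3 + 3 + 3 + 3 + 3 + 5 + 1 + 3) / 17 = 50 / 17 = 2.9412
LCL = c̄ − 3√c̄ = 2.9412 − 3 × 1.7150 = -2.2038 → 0 (cannot be negative)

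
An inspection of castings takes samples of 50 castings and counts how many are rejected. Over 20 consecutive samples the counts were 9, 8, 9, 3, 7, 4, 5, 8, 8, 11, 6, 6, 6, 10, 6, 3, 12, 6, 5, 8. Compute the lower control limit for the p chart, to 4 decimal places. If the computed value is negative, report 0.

0.0000

p̄ = Σdᵢ / (k·n) = 140 / (20 × 50) = 0.14000
LCL = p̄ − 3·√(p̄(1−p̄)/n) = 0.14000 − 3 × 0.04907 = -0.00721 → 0 (negative, so LCL = 0)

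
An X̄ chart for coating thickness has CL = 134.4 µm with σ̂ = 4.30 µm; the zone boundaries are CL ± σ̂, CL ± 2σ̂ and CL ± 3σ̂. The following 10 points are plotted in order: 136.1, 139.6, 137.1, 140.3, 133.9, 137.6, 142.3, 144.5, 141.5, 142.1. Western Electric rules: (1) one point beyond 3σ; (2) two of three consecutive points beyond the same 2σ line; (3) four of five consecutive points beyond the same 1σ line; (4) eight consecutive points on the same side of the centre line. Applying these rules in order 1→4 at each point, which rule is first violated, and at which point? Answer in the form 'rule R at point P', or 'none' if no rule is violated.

Zone of each point (C = within 1σ̂, B = 1σ̂–2σ̂, A = 2σ̂–3σ̂, * = beyond 3σ̂; sign = side of CL): 1:+C, 2:+B, 3:+C, 4:+B, 5:-C, 6:+C, 7:+B, 8:+A, 9:+B, 10:+B
Rule 3 (four of five consecutive points beyond the same 1σ limit) is satisfied at point 10.

rule 3 at point 10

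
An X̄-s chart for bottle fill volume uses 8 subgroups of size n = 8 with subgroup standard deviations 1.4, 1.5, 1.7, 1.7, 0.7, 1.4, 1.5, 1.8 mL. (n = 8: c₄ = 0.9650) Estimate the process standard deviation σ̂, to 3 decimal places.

s̄ = (1.4 + 1.5 + 1.7 + 1.7 + 0.7 + 1.4 + 1.5 + 1.8) / 8 = 1.4625
σ̂ = s̄ / c₄ = 1.4625 / 0.9650 = 1.5155

1.516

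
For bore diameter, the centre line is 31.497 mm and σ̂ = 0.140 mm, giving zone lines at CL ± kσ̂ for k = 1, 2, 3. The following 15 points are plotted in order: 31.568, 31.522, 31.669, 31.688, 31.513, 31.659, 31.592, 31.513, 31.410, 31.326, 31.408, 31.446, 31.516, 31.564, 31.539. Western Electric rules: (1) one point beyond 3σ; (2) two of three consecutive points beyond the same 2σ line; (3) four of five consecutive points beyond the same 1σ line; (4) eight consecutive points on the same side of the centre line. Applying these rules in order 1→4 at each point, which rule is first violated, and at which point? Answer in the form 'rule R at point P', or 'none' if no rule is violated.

rule 4 at point 8

Zone of each point (C = within 1σ̂, B = 1σ̂–2σ̂, A = 2σ̂–3σ̂, * = beyond 3σ̂; sign = side of CL): 1:+C, 2:+C, 3:+B, 4:+B, 5:+C, 6:+B, 7:+C, 8:+C, 9:-C, 10:-B, 11:-C, 12:-C, 13:+C, 14:+C, 15:+C
Rule 4 (eight consecutive points on the same side of the centre line) is satisfied at point 8.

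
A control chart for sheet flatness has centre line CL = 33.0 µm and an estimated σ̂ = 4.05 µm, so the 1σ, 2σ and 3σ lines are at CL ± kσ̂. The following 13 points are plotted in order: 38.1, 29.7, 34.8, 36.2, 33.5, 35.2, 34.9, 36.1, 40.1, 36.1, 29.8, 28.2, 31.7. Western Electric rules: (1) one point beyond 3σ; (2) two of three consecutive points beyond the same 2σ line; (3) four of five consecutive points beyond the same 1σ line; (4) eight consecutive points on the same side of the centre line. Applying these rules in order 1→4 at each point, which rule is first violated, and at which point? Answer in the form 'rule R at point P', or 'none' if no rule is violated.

Zone of each point (C = within 1σ̂, B = 1σ̂–2σ̂, A = 2σ̂–3σ̂, * = beyond 3σ̂; sign = side of CL): 1:+B, 2:-C, 3:+C, 4:+C, 5:+C, 6:+C, 7:+C, 8:+C, 9:+B, 10:+C, 11:-C, 12:-B, 13:-C
Rule 4 (eight consecutive points on the same side of the centre line) is satisfied at point 10.

rule 4 at point 10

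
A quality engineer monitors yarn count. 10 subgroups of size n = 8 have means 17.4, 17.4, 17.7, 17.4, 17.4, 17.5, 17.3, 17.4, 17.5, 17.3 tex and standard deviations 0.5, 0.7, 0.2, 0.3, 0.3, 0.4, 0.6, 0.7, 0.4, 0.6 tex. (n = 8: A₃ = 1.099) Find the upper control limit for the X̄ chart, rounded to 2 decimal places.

17.95

X̄̄ = (17.4 + 17.4 + 17.7 + 17.4 + 17.4 + 17.5 + 17.3 + 17.4 + 17.5 + 17.3) / 10 = 17.4300
s̄ = (0.5 + 0.7 + 0.2 + 0.3 + 0.3 + 0.4 + 0.6 + 0.7 + 0.4 + 0.6) / 10 = 0.4700
UCL = X̄̄ + A₃·s̄ = 17.4300 + 1.099 × 0.4700 = 17.9465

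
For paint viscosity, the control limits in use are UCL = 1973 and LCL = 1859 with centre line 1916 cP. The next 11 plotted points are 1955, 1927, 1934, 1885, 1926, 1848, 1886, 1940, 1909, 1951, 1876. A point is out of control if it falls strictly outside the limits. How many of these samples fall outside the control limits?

Compare each point to [1859, 1973]: sample 6 = 1848 < LCL.

1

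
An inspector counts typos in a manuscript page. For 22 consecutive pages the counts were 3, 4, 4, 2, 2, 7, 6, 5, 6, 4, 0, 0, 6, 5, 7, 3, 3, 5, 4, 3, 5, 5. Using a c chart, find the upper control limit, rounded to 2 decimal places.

10.08

c̄ = (3 + 4 + 4 + 2 + 2 + 7 + 6 + 5 + 6 + 4 + 0 + 0 + 6 + 5 + 7 + 3 + 3 + 5 + 4 + 3 + 5 + 5) / 22 = 89 / 22 = 4.0455
UCL = c̄ + 3√c̄ = 4.0455 + 3 × √4.0455 = 4.0455 + 3 × 2.0113 = 10.0794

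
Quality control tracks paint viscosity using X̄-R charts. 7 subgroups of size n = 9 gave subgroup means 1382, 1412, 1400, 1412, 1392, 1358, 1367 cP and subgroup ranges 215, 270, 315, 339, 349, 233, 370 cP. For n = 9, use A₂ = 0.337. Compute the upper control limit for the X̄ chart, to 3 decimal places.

1489.667

X̄̄ = (1382 + 1412 + 1400 + 1412 + 1392 + 1358 + 1367) / 7 = 9723.0000 / 7 = 1389.0000
R̄ = (215 + 270 + 315 + 339 + 349 + 233 + 370) / 7 = 2091.0000 / 7 = 298.7143
UCL = X̄̄ + A₂·R̄ = 1389.0000 + 0.337 × 298.7143 = 1489.6667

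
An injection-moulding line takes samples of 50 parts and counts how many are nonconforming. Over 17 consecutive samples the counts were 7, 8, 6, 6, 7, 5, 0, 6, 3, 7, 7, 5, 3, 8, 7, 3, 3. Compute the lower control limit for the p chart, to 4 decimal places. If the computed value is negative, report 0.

0.0000

p̄ = Σdᵢ / (k·n) = 91 / (17 × 50) = 0.10706
LCL = p̄ − 3·√(p̄(1−p̄)/n) = 0.10706 − 3 × 0.04373 = -0.02412 → 0 (negative, so LCL = 0)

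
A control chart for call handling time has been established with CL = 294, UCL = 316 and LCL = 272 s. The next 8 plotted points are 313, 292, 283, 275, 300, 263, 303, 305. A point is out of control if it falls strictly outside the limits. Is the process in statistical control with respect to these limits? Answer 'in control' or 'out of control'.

Compare each point to [272, 316]: sample 6 = 263 < LCL.

out of control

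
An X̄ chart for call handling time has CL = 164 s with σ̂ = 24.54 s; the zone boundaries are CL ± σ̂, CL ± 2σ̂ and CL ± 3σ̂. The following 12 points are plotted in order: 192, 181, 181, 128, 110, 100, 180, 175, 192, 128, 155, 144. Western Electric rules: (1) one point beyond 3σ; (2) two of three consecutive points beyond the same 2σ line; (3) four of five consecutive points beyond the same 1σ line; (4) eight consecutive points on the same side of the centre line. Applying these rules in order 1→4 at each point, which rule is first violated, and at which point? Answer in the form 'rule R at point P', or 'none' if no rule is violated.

rule 2 at point 6

Zone of each point (C = within 1σ̂, B = 1σ̂–2σ̂, A = 2σ̂–3σ̂, * = beyond 3σ̂; sign = side of CL): 1:+B, 2:+C, 3:+C, 4:-B, 5:-A, 6:-A, 7:+C, 8:+C, 9:+B, 10:-B, 11:-C, 12:-C
Rule 2 (two of three consecutive points beyond the same 2σ limit) is satisfied at point 6.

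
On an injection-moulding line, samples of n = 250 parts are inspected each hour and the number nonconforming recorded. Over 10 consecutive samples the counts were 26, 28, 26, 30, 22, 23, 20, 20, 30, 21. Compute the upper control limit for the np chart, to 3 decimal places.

38.728

p̄ = Σdᵢ / (k·n) = 246 / (10 × 250) = 0.09840
UCL = np̄ + 3·√(np̄(1−p̄)) = 24.6000 + 3 × √(24.6000×0.90160) = 24.6000 + 3 × 4.7095 = 38.7285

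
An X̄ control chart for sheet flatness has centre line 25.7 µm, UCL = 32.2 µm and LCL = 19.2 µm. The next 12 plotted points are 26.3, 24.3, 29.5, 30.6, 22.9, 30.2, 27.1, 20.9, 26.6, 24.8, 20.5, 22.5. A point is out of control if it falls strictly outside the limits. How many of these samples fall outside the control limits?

0

All 12 points lie within [19.2, 32.2].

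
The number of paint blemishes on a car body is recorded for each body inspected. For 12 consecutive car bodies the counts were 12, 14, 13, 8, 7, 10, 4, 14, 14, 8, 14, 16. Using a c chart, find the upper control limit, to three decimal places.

21.192

c̄ = (12 + 14 + 13 + 8 + 7 + 10 + 4 + 14 + 14 + 8 + 14 + 16) / 12 = 134 / 12 = 11.1667
UCL = c̄ + 3√c̄ = 11.1667 + 3 × √11.1667 = 11.1667 + 3 × 3.3417 = 21.1916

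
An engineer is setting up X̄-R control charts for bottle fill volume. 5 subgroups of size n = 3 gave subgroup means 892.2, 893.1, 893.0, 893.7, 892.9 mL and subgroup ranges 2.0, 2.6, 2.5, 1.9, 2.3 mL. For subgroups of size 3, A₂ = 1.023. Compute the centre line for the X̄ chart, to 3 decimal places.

892.980

X̄̄ = (892.2 + 893.1 + 893.0 + 893.7 + 892.9) / 5 = 4464.9000 / 5 = 892.9800
CL = X̄̄ = 892.9800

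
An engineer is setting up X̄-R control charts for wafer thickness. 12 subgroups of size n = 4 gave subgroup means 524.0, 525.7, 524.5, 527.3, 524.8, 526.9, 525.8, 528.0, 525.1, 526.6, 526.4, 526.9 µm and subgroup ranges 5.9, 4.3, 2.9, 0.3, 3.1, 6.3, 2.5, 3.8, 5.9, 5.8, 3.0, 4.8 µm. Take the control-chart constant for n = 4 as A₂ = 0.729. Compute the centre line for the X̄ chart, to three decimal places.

526.000

X̄̄ = (524.0 + 525.7 + 524.5 + 527.3 + 524.8 + 526.9 + 525.8 + 528.0 + 525.1 + 526.6 + 526.4 + 526.9) / 12 = 6312.0000 / 12 = 526.0000
CL = X̄̄ = 526.0000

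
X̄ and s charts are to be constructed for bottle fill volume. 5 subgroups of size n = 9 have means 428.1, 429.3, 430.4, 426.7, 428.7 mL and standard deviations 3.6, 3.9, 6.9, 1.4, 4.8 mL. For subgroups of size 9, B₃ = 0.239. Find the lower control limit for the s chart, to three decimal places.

0.985

s̄ = (3.6 + 3.9 + 6.9 + 1.4 + 4.8) / 5 = 4.1200
LCL_s = B₃·s̄ = 0.239 × 4.1200 = 0.9847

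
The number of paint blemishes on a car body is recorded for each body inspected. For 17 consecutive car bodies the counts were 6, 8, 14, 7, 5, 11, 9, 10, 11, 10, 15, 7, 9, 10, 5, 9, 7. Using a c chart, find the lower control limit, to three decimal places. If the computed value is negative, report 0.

0.000

c̄ = (6 + 8 + 14 + 7 + 5 + 11 + 9 + 10 + 11 + 10 + 15 + 7 + 9 + 10 + 5 + 9 + 7) / 17 = 153 / 17 = 9.0000
LCL = c̄ − 3√c̄ = 9.0000 − 3 × 3.0000 = 0.0000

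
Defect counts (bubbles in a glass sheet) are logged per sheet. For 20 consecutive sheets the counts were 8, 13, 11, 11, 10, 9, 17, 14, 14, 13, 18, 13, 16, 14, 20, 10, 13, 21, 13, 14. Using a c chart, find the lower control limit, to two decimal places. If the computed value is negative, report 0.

2.54

c̄ = (8 + 13 + 11 + 11 + 10 + 9 + 17 + 14 + 14 + 13 + 18 + 13 + 16 + 14 + 20 + 10 + 13 + 21 + 13 + 14) / 20 = 272 / 20 = 13.6000
LCL = c̄ − 3√c̄ = 13.6000 − 3 × 3.6878 = 2.5365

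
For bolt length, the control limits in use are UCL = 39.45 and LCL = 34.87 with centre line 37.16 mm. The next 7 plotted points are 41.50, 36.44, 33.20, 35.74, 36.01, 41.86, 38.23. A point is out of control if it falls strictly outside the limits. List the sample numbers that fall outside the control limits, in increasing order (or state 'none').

Compare each point to [34.87, 39.45]: sample 1 = 41.50 > UCL; sample 3 = 33.20 < LCL; sample 6 = 41.86 > UCL.

1, 3, 6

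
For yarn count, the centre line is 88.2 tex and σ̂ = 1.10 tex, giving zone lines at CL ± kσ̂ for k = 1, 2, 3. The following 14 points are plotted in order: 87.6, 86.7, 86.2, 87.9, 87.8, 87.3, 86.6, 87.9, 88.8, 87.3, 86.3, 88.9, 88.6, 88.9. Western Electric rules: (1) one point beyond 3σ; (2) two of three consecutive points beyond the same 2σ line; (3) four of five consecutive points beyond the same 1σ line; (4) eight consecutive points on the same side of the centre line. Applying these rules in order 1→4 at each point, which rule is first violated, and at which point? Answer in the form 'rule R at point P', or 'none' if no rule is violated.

Zone of each point (C = within 1σ̂, B = 1σ̂–2σ̂, A = 2σ̂–3σ̂, * = beyond 3σ̂; sign = side of CL): 1:-C, 2:-B, 3:-B, 4:-C, 5:-C, 6:-C, 7:-B, 8:-C, 9:+C, 10:-C, 11:-B, 12:+C, 13:+C, 14:+C
Rule 4 (eight consecutive points on the same side of the centre line) is satisfied at point 8.

rule 4 at point 8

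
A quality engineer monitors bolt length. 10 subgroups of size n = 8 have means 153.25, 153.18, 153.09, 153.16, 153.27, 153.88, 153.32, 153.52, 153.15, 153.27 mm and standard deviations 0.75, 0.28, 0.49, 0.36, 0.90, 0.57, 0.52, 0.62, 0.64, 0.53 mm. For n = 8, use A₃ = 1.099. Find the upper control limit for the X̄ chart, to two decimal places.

153.93

X̄̄ = (153.25 + 153.18 + 153.09 + 153.16 + 153.27 + 153.88 + 153.32 + 153.52 + 153.15 + 153.27) / 10 = 153.3090
s̄ = (0.75 + 0.28 + 0.49 + 0.36 + 0.90 + 0.57 + 0.52 + 0.62 + 0.64 + 0.53) / 10 = 0.5660
UCL = X̄̄ + A₃·s̄ = 153.3090 + 1.099 × 0.5660 = 153.9310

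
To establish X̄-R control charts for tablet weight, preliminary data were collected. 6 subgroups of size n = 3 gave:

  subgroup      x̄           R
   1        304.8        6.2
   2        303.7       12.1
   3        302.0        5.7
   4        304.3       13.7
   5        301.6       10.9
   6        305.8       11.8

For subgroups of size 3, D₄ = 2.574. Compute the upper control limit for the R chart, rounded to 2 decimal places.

R̄ = (6.2 + 12.1 + 5.7 + 13.7 + 10.9 + 11.8) / 6 = 60.4000 / 6 = 10.0667
UCL_R = D₄·R̄ = 2.574 × 10.0667 = 25.9116

25.91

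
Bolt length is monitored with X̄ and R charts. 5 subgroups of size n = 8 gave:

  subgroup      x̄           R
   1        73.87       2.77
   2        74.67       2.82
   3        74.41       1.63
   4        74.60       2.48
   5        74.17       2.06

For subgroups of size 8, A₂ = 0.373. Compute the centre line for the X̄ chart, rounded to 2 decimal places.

74.34

X̄̄ = (73.87 + 74.67 + 74.41 + 74.60 + 74.17) / 5 = 371.7200 / 5 = 74.3440
CL = X̄̄ = 74.3440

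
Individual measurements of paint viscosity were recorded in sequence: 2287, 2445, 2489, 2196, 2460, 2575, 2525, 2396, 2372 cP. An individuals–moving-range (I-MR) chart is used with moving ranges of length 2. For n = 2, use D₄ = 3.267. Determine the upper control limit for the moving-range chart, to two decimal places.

Moving ranges: 158, 44, 293, 264, 115, 50, 129, 24; M̄R̄ = 1077.0000 / 8 = 134.6250
UCL_MR = D₄·M̄R̄ = 3.267 × 134.6250 = 439.8199

439.82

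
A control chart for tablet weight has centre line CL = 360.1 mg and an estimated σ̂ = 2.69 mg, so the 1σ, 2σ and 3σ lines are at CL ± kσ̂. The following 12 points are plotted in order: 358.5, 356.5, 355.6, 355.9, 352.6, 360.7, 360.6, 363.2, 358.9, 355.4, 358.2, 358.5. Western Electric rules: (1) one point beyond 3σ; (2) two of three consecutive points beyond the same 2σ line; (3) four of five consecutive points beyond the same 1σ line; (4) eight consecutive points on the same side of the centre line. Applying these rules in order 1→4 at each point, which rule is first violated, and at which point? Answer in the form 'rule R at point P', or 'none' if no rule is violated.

Zone of each point (C = within 1σ̂, B = 1σ̂–2σ̂, A = 2σ̂–3σ̂, * = beyond 3σ̂; sign = side of CL): 1:-C, 2:-B, 3:-B, 4:-B, 5:-A, 6:+C, 7:+C, 8:+B, 9:-C, 10:-B, 11:-C, 12:-C
Rule 3 (four of five consecutive points beyond the same 1σ limit) is satisfied at point 5.

rule 3 at point 5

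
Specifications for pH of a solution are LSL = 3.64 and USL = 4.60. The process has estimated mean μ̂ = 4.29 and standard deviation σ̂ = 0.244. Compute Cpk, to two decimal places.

0.42

Cpu = (USL − μ̂) / (3σ̂) = (4.60 − 4.29) / (3 × 0.244) = 0.4235; Cpl = (μ̂ − LSL) / (3σ̂) = (4.29 − 3.64) / (3 × 0.244) = 0.8880; Cpk = min(Cpu, Cpl) = 0.4235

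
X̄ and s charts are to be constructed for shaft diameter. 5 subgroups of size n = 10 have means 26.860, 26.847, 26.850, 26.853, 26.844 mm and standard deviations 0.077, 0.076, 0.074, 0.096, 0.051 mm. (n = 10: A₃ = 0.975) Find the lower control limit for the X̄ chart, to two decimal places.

X̄̄ = (26.860 + 26.847 + 26.850 + 26.853 + 26.844) / 5 = 26.8508
s̄ = (0.077 + 0.076 + 0.074 + 0.096 + 0.051) / 5 = 0.0748
LCL = X̄̄ − A₃·s̄ = 26.8508 − 0.975 × 0.0748 = 26.7779

26.78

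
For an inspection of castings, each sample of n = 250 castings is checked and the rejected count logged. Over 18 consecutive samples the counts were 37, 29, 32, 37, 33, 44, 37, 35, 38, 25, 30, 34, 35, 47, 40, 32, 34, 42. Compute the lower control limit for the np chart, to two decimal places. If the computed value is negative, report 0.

p̄ = Σdᵢ / (k·n) = 641 / (18 × 250) = 0.14244
LCL = np̄ − 3·√(np̄(1−p̄)) = 35.6111 − 3 × 5.5262 = 19.0326

19.03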